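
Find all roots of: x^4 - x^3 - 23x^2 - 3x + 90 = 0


Let p(x) = x^4 - x^3 - 23x^2 - 3x + 90. By the rational root theorem (leading coefficient 1), any rational root is an integer divisor of 90: try ±1, ±2, ... in turn.
Test x = 1: value = 64 ≠ 0.
Test x = -1: value = 72 ≠ 0.
Test x = 2: value = 0 ✓, so (x - 2) is a factor.
Synthetic division by (x - 2): bring down 1; 1(2) - 1 = 1; 1(2) - 23 = -21; (-21)(2) - 3 = -45; (-45)(2) + 90 = 0 → quotient x^3 + x^2 - 21x - 45, remainder 0.
Continue with the quotient x^3 + x^2 - 21x - 45 (candidates must divide 45).
Test x = 3: value = -72 ≠ 0.
Test x = -3: value = 0 ✓, so (x + 3) is a factor.
Synthetic division by (x + 3): bring down 1; 1(-3) + 1 = -2; (-2)(-3) - 21 = -15; (-15)(-3) - 45 = 0 → quotient x^2 - 2x - 15, remainder 0.
Solve the quadratic x^2 - 2x - 15 = 0: discriminant = (-2)^2 - 4(1)(-15) = 4 + 60 = 64.
sqrt(64) = 8, so x = (2 ± 8)/2: x = 5 or x = -3.
Collecting all roots found:

x = -3 (multiplicity 2), x = 2, x = 5


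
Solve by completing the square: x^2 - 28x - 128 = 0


Start: x^2 - 28x - 128 = 0
Move constant: x^2 - 28x = 128
Half of -28 is -14, squared is 196
Add 196 to both sides: x^2 - 28x + 196 = 324
(x - 14)^2 = 324
x - 14 = ±18
x = 14 + 18 = 32 or x = 14 - 18 = -4

x = -4, x = 32


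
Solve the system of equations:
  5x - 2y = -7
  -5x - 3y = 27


Using Cramer's rule:
Determinant D = (5)(-3) - (-5)(-2) = -15 - 10 = -25
Dx = (-7)(-3) - (27)(-2) = 21 + 54 = 75
Dy = (5)(27) - (-5)(-7) = 135 - 35 = 100
x = Dx/D = 75/-25 = -3
y = Dy/D = 100/-25 = -4

x = -3, y = -4


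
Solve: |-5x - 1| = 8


An absolute value equation |expr| = 8 gives two cases:
Case 1: -5x - 1 = 8
  -5x = 9, so x = -9/5
Case 2: -5x - 1 = -8
  -5x = -7, so x = 7/5

x = -9/5, x = 7/5


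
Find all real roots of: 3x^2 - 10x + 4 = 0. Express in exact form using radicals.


Using the quadratic formula: x = (-b ± sqrt(b^2 - 4ac)) / (2a)
Here a = 3, b = -10, c = 4
Discriminant = b^2 - 4ac = (-10)^2 - 4(3)(4) = 100 - 48 = 52
Since discriminant = 52 > 0, there are two real roots.
x = (10 ± 2*sqrt(13)) / 6
Simplifying: x = (5 ± sqrt(13)) / 3
Numerically: x ≈ 2.8685 or x ≈ 0.4648

x = (5 + sqrt(13)) / 3 or x = (5 - sqrt(13)) / 3


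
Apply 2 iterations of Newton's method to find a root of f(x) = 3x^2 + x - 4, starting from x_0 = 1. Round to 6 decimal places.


Newton's method: x_(n+1) = x_n - f(x_n)/f'(x_n)
f(x) = 3x^2 + x - 4
f'(x) = 6x + 1

Iteration 1:
  f(1.000000) = 0.000000
  f'(1.000000) = 7.000000
  x_1 = 1.000000 - (0.000000)/(7.000000) = 1.000000

Iteration 2:
  f(1.000000) = 0.000000
  f'(1.000000) = 7.000000
  x_2 = 1.000000 - (0.000000)/(7.000000) = 1.000000

x_2 = 1.000000


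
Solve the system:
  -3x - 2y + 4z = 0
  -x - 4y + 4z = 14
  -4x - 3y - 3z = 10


Using Cramer's rule. Expand each determinant along the first row.
D  = (-3)*[(-4)*(-3) - 4*(-3)] - (-2)*[(-1)*(-3) - 4*(-4)] + 4*[(-1)*(-3) - (-4)*(-4)]
  = (-3)*(24) - (-2)*(19) + 4*(-13) = -86
Dx = 0*[(-4)*(-3) - 4*(-3)] - (-2)*[14*(-3) - 4*10] + 4*[14*(-3) - (-4)*10]
  = 0*(24) - (-2)*(-82) + 4*(-2) = -172
Dy = (-3)*[14*(-3) - 4*10] - 0*[(-1)*(-3) - 4*(-4)] + 4*[(-1)*10 - 14*(-4)]
  = (-3)*(-82) - 0*(19) + 4*(46) = 430
Dz = (-3)*[(-4)*10 - 14*(-3)] - (-2)*[(-1)*10 - 14*(-4)] + 0*[(-1)*(-3) - (-4)*(-4)]
  = (-3)*(2) - (-2)*(46) + 0*(-13) = 86
x = Dx/D = -172/-86 = 2, y = Dy/D = 430/-86 = -5, z = Dz/D = 86/-86 = -1
Check eq1: (-3)(2) + (-2)(-5) + (4)(-1) = 0 = 0 ✓
Check eq2: (-1)(2) + (-4)(-5) + (4)(-1) = 14 = 14 ✓
Check eq3: (-4)(2) + (-3)(-5) + (-3)(-1) = 10 = 10 ✓

x = 2, y = -5, z = -1


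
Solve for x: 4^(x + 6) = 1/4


Express both sides with the same base.
1/4 = 4^(-1)
Since the bases match, equate exponents: x + 6 = -1
So x = -1 - (6) = -7

x = -7


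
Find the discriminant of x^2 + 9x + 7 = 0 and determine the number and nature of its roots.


For ax^2 + bx + c = 0, discriminant D = b^2 - 4ac
Here a = 1, b = 9, c = 7
D = (9)^2 - 4(1)(7) = 81 - 28 = 53

D = 53 > 0 but not a perfect square
The equation has 2 distinct real irrational roots.

Discriminant = 53, 2 distinct real irrational roots


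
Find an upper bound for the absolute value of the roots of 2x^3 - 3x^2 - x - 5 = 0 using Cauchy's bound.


Cauchy's bound: all roots r satisfy |r| <= 1 + max(|a_i/a_n|) for i = 0,...,n-1
where a_n is the leading coefficient.

Coefficients: [2, -3, -1, -5]
Leading coefficient a_n = 2
Ratios |a_i/a_n|: 3/2, 1/2, 5/2
Maximum ratio: 5/2
Cauchy's bound: |r| <= 1 + 5/2 = 7/2

Upper bound = 7/2


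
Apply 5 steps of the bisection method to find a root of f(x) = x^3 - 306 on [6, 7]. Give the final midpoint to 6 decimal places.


f(x) = x^3 - 306
f(6) = -90 < 0
f(7) = 37 > 0

Step 1: midpoint = (6.000000 + 7.000000)/2 = 6.500000
  f(6.500000) = -31.375000
  f(mid) < 0, so root is in [6.500000, 7.000000]

Step 2: midpoint = (6.500000 + 7.000000)/2 = 6.750000
  f(6.750000) = 1.546875
  f(mid) > 0, so root is in [6.500000, 6.750000]

Step 3: midpoint = (6.500000 + 6.750000)/2 = 6.625000
  f(6.625000) = -15.224609
  f(mid) < 0, so root is in [6.625000, 6.750000]

Step 4: midpoint = (6.625000 + 6.750000)/2 = 6.687500
  f(6.687500) = -6.917236
  f(mid) < 0, so root is in [6.687500, 6.750000]

Step 5: midpoint = (6.687500 + 6.750000)/2 = 6.718750
  f(6.718750) = -2.704865
  f(mid) < 0, so root is in [6.718750, 6.750000]

midpoint = 6.718750


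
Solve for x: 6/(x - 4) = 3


Multiply both sides by (x - 4): 6 = 3(x - 4)
Distribute: 6 = 3x - 12
3x = 6 + 12 = 18
x = 6

x = 6


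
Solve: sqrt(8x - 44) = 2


Square both sides: 8x - 44 = 2^2 = 4
8x = 4 + 44 = 48
x = 6
Check: sqrt(8*6 - 44) = sqrt(4) = 2 ✓

x = 6


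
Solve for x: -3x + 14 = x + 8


Starting with: -3x + 14 = x + 8
Move all x terms to left: (-3 - 1)x = 8 - 14
Simplify: -4x = -6
Divide both sides by -4: x = 3/2

x = 3/2


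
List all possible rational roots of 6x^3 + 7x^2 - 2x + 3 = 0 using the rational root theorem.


Rational root theorem: possible roots are ±p/q where:
  p divides the constant term (3): p ∈ {1, 3}
  q divides the leading coefficient (6): q ∈ {1, 2, 3, 6}

All possible rational roots: -3, -3/2, -1, -1/2, -1/3, -1/6, 1/6, 1/3, 1/2, 1, 3/2, 3

-3, -3/2, -1, -1/2, -1/3, -1/6, 1/6, 1/3, 1/2, 1, 3/2, 3


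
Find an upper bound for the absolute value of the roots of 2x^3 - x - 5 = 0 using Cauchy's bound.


Cauchy's bound: all roots r satisfy |r| <= 1 + max(|a_i/a_n|) for i = 0,...,n-1
where a_n is the leading coefficient.

Coefficients: [2, 0, -1, -5]
Leading coefficient a_n = 2
Ratios |a_i/a_n|: 0, 1/2, 5/2
Maximum ratio: 5/2
Cauchy's bound: |r| <= 1 + 5/2 = 7/2

Upper bound = 7/2


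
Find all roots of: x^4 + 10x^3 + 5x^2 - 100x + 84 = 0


Let p(x) = x^4 + 10x^3 + 5x^2 - 100x + 84. By the rational root theorem (leading coefficient 1), any rational root is an integer divisor of 84: try ±1, ±2, ... in turn.
Test x = 1: value = 0 ✓, so (x - 1) is a factor.
Synthetic division by (x - 1): bring down 1; 1(1) + 10 = 11; 11(1) + 5 = 16; 16(1) - 100 = -84; (-84)(1) + 84 = 0 → quotient x^3 + 11x^2 + 16x - 84, remainder 0.
Continue with the quotient x^3 + 11x^2 + 16x - 84 (candidates must divide 84; re-test x = 1 first in case it repeats).
Test x = 1: value = -56 ≠ 0.
Test x = -1: value = -90 ≠ 0.
Test x = 2: value = 0 ✓, so (x - 2) is a factor.
Synthetic division by (x - 2): bring down 1; 1(2) + 11 = 13; 13(2) + 16 = 42; 42(2) - 84 = 0 → quotient x^2 + 13x + 42, remainder 0.
Solve the quadratic x^2 + 13x + 42 = 0: discriminant = 13^2 - 4(1)(42) = 169 - 168 = 1.
sqrt(1) = 1, so x = (-13 ± 1)/2: x = -6 or x = -7.
Collecting all roots found:

x = -7, x = -6, x = 1, x = 2


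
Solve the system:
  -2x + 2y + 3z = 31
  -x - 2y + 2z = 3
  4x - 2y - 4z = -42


Using Cramer's rule. Expand each determinant along the first row.
D  = (-2)*[(-2)*(-4) - 2*(-2)] - 2*[(-1)*(-4) - 2*4] + 3*[(-1)*(-2) - (-2)*4]
  = (-2)*(12) - 2*(-4) + 3*(10) = 14
Dx = 31*[(-2)*(-4) - 2*(-2)] - 2*[3*(-4) - 2*(-42)] + 3*[3*(-2) - (-2)*(-42)]
  = 31*(12) - 2*(72) + 3*(-90) = -42
Dy = (-2)*[3*(-4) - 2*(-42)] - 31*[(-1)*(-4) - 2*4] + 3*[(-1)*(-42) - 3*4]
  = (-2)*(72) - 31*(-4) + 3*(30) = 70
Dz = (-2)*[(-2)*(-42) - 3*(-2)] - 2*[(-1)*(-42) - 3*4] + 31*[(-1)*(-2) - (-2)*4]
  = (-2)*(90) - 2*(30) + 31*(10) = 70
x = Dx/D = -42/14 = -3, y = Dy/D = 70/14 = 5, z = Dz/D = 70/14 = 5
Check eq1: (-2)(-3) + (2)(5) + (3)(5) = 31 = 31 ✓
Check eq2: (-1)(-3) + (-2)(5) + (2)(5) = 3 = 3 ✓
Check eq3: (4)(-3) + (-2)(5) + (-4)(5) = -42 = -42 ✓

x = -3, y = 5, z = 5


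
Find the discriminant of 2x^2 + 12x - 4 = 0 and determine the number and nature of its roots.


For ax^2 + bx + c = 0, discriminant D = b^2 - 4ac
Here a = 2, b = 12, c = -4
D = (12)^2 - 4(2)(-4) = 144 + 32 = 176

D = 176 > 0 but not a perfect square
The equation has 2 distinct real irrational roots.

Discriminant = 176, 2 distinct real irrational roots


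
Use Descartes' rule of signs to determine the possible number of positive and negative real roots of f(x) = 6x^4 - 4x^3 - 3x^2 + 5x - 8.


Descartes' rule of signs:

For positive roots, count sign changes in f(x) = 6x^4 - 4x^3 - 3x^2 + 5x - 8:
Signs of coefficients: +, -, -, +, -
Number of sign changes: 3
Possible positive real roots: 3, 1

For negative roots, examine f(-x) = 6x^4 + 4x^3 - 3x^2 - 5x - 8:
Signs of coefficients: +, +, -, -, -
Number of sign changes: 1
Possible negative real roots: 1

Positive roots: 3 or 1; Negative roots: 1


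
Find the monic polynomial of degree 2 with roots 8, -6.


A monic polynomial with roots 8, -6 is:
p(x) = (x - 8)(x + 6)
After multiplying by (x - 8): x - 8
After multiplying by (x + 6): x^2 - 2x - 48

x^2 - 2x - 48


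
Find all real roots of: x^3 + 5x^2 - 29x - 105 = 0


Let p(x) = x^3 + 5x^2 - 29x - 105. By the rational root theorem (leading coefficient 1), any rational root is an integer divisor of 105: try ±1, ±2, ... in turn.
Test x = 1: value = -128 ≠ 0.
Test x = -1: value = -72 ≠ 0.
Test x = 3: value = -120 ≠ 0.
Test x = -3: value = 0 ✓, so (x + 3) is a factor.
Synthetic division by (x + 3): bring down 1; 1(-3) + 5 = 2; 2(-3) - 29 = -35; (-35)(-3) - 105 = 0 → quotient x^2 + 2x - 35, remainder 0.
Solve the quadratic x^2 + 2x - 35 = 0: discriminant = 2^2 - 4(1)(-35) = 4 + 140 = 144.
sqrt(144) = 12, so x = (-2 ± 12)/2: x = 5 or x = -7.

x = -7, x = -3, x = 5


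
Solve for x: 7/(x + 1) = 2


Multiply both sides by (x + 1): 7 = 2(x + 1)
Distribute: 7 = 2x + 2
2x = 7 - 2 = 5
x = 5/2

x = 5/2


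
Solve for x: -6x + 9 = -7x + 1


Starting with: -6x + 9 = -7x + 1
Move all x terms to left: (-6 + 7)x = 1 - 9
Simplify: x = -8
Divide both sides by 1: x = -8

x = -8


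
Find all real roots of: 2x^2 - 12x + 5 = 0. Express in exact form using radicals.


Using the quadratic formula: x = (-b ± sqrt(b^2 - 4ac)) / (2a)
Here a = 2, b = -12, c = 5
Discriminant = b^2 - 4ac = (-12)^2 - 4(2)(5) = 144 - 40 = 104
Since discriminant = 104 > 0, there are two real roots.
x = (12 ± 2*sqrt(26)) / 4
Simplifying: x = (6 ± sqrt(26)) / 2
Numerically: x ≈ 5.5495 or x ≈ 0.4505

x = (6 + sqrt(26)) / 2 or x = (6 - sqrt(26)) / 2


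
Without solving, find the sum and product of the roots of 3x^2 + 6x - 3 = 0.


By Vieta's formulas for ax^2 + bx + c = 0:
  Sum of roots = -b/a
  Product of roots = c/a

Here a = 3, b = 6, c = -3
Sum = -(6)/3 = -2
Product = -3/3 = -1

Sum = -2, Product = -1


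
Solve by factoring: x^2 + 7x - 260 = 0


We need two numbers that multiply to -260 and add to 7.
Those numbers are 20 and -13 (since 20 * (-13) = -260 and 20 + (-13) = 7).
So x^2 + 7x - 260 = (x + 20)(x - 13) = 0
Setting each factor to zero: x = -20 or x = 13

x = -20, x = 13


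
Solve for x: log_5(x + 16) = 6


Convert to exponential form: x + 16 = 5^6 = 15625
x = 15625 - 16 = 15609
Check: log_5(15609 + 16) = log_5(15625) = log_5(15625) = 6 ✓

x = 15609


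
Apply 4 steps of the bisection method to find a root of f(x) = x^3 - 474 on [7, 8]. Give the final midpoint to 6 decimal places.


f(x) = x^3 - 474
f(7) = -131 < 0
f(8) = 38 > 0

Step 1: midpoint = (7.000000 + 8.000000)/2 = 7.500000
  f(7.500000) = -52.125000
  f(mid) < 0, so root is in [7.500000, 8.000000]

Step 2: midpoint = (7.500000 + 8.000000)/2 = 7.750000
  f(7.750000) = -8.515625
  f(mid) < 0, so root is in [7.750000, 8.000000]

Step 3: midpoint = (7.750000 + 8.000000)/2 = 7.875000
  f(7.875000) = 14.373047
  f(mid) > 0, so root is in [7.750000, 7.875000]

Step 4: midpoint = (7.750000 + 7.875000)/2 = 7.812500
  f(7.812500) = 2.837158
  f(mid) > 0, so root is in [7.750000, 7.812500]

midpoint = 7.812500


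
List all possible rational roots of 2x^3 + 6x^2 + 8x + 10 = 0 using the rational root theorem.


Rational root theorem: possible roots are ±p/q where:
  p divides the constant term (10): p ∈ {1, 2, 5, 10}
  q divides the leading coefficient (2): q ∈ {1, 2}

All possible rational roots: -10, -5, -5/2, -2, -1, -1/2, 1/2, 1, 2, 5/2, 5, 10

-10, -5, -5/2, -2, -1, -1/2, 1/2, 1, 2, 5/2, 5, 10


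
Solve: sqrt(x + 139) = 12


Square both sides: x + 139 = 12^2 = 144
x = 144 - 139 = 5
x = 5
Check: sqrt(1*5 + 139) = sqrt(144) = 12 ✓

x = 5


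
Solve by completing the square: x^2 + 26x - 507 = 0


Start: x^2 + 26x - 507 = 0
Move constant: x^2 + 26x = 507
Half of 26 is 13, squared is 169
Add 169 to both sides: x^2 + 26x + 169 = 676
(x + 13)^2 = 676
x + 13 = ±26
x = -13 + 26 = 13 or x = -13 - 26 = -39

x = -39, x = 13


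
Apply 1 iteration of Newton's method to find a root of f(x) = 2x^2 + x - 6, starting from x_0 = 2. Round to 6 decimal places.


Newton's method: x_(n+1) = x_n - f(x_n)/f'(x_n)
f(x) = 2x^2 + x - 6
f'(x) = 4x + 1

Iteration 1:
  f(2.000000) = 4.000000
  f'(2.000000) = 9.000000
  x_1 = 2.000000 - (4.000000)/(9.000000) = 1.555556

x_1 = 1.555556


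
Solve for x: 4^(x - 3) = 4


Express both sides with the same base.
4 = 4^1
Since the bases match, equate exponents: x - 3 = 1
So x = 1 - (-3) = 4

x = 4


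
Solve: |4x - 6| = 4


An absolute value equation |expr| = 4 gives two cases:
Case 1: 4x - 6 = 4
  4x = 10, so x = 5/2
Case 2: 4x - 6 = -4
  4x = 2, so x = 1/2

x = 1/2, x = 5/2


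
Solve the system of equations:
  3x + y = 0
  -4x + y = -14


Using Cramer's rule:
Determinant D = (3)(1) - (-4)(1) = 3 + 4 = 7
Dx = (0)(1) - (-14)(1) = 0 + 14 = 14
Dy = (3)(-14) - (-4)(0) = -42 - 0 = -42
x = Dx/D = 14/7 = 2
y = Dy/D = -42/7 = -6

x = 2, y = -6


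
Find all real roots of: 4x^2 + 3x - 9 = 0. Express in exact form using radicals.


Using the quadratic formula: x = (-b ± sqrt(b^2 - 4ac)) / (2a)
Here a = 4, b = 3, c = -9
Discriminant = b^2 - 4ac = 3^2 - 4(4)(-9) = 9 + 144 = 153
Since discriminant = 153 > 0, there are two real roots.
x = (-3 ± 3*sqrt(17)) / 8
Numerically: x ≈ 1.1712 or x ≈ -1.9212

x = (-3 + 3*sqrt(17)) / 8 or x = (-3 - 3*sqrt(17)) / 8


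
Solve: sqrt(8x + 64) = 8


Square both sides: 8x + 64 = 8^2 = 64
8x = 64 - 64 = 0
x = 0
Check: sqrt(8*0 + 64) = sqrt(64) = 8 ✓

x = 0


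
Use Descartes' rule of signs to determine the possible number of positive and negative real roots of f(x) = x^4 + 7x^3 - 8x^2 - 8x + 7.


Descartes' rule of signs:

For positive roots, count sign changes in f(x) = x^4 + 7x^3 - 8x^2 - 8x + 7:
Signs of coefficients: +, +, -, -, +
Number of sign changes: 2
Possible positive real roots: 2, 0

For negative roots, examine f(-x) = x^4 - 7x^3 - 8x^2 + 8x + 7:
Signs of coefficients: +, -, -, +, +
Number of sign changes: 2
Possible negative real roots: 2, 0

Positive roots: 2 or 0; Negative roots: 2 or 0


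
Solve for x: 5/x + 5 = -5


Subtract 5 from both sides: 5/x = -10
Multiply both sides by x: 5 = -10 * x
Divide by -10: x = -1/2

x = -1/2


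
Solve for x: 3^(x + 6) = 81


Express both sides with the same base.
81 = 3^4
Since the bases match, equate exponents: x + 6 = 4
So x = 4 - (6) = -2

x = -2


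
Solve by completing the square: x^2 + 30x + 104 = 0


Start: x^2 + 30x + 104 = 0
Move constant: x^2 + 30x = -104
Half of 30 is 15, squared is 225
Add 225 to both sides: x^2 + 30x + 225 = 121
(x + 15)^2 = 121
x + 15 = ±11
x = -15 + 11 = -4 or x = -15 - 11 = -26

x = -26, x = -4


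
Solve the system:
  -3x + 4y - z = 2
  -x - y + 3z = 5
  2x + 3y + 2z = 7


Using Cramer's rule. Expand each determinant along the first row.
D  = (-3)*[(-1)*2 - 3*3] - 4*[(-1)*2 - 3*2] + (-1)*[(-1)*3 - (-1)*2]
  = (-3)*(-11) - 4*(-8) + (-1)*(-1) = 66
Dx = 2*[(-1)*2 - 3*3] - 4*[5*2 - 3*7] + (-1)*[5*3 - (-1)*7]
  = 2*(-11) - 4*(-11) + (-1)*(22) = 0
Dy = (-3)*[5*2 - 3*7] - 2*[(-1)*2 - 3*2] + (-1)*[(-1)*7 - 5*2]
  = (-3)*(-11) - 2*(-8) + (-1)*(-17) = 66
Dz = (-3)*[(-1)*7 - 5*3] - 4*[(-1)*7 - 5*2] + 2*[(-1)*3 - (-1)*2]
  = (-3)*(-22) - 4*(-17) + 2*(-1) = 132
x = Dx/D = 0/66 = 0, y = Dy/D = 66/66 = 1, z = Dz/D = 132/66 = 2
Check eq1: (-3)(0) + (4)(1) + (-1)(2) = 2 = 2 ✓
Check eq2: (-1)(0) + (-1)(1) + (3)(2) = 5 = 5 ✓
Check eq3: (2)(0) + (3)(1) + (2)(2) = 7 = 7 ✓

x = 0, y = 1, z = 2


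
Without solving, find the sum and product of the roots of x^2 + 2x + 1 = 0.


By Vieta's formulas for ax^2 + bx + c = 0:
  Sum of roots = -b/a
  Product of roots = c/a

Here a = 1, b = 2, c = 1
Sum = -(2)/1 = -2
Product = 1/1 = 1

Sum = -2, Product = 1


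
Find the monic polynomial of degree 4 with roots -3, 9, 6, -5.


A monic polynomial with roots -3, 9, 6, -5 is:
p(x) = (x + 3)(x - 9)(x - 6)(x + 5)
After multiplying by (x + 3): x + 3
After multiplying by (x - 9): x^2 - 6x - 27
After multiplying by (x - 6): x^3 - 12x^2 + 9x + 162
After multiplying by (x + 5): x^4 - 7x^3 - 51x^2 + 207x + 810

x^4 - 7x^3 - 51x^2 + 207x + 810


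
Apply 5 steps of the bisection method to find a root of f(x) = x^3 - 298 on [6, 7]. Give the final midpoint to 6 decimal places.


f(x) = x^3 - 298
f(6) = -82 < 0
f(7) = 45 > 0

Step 1: midpoint = (6.000000 + 7.000000)/2 = 6.500000
  f(6.500000) = -23.375000
  f(mid) < 0, so root is in [6.500000, 7.000000]

Step 2: midpoint = (6.500000 + 7.000000)/2 = 6.750000
  f(6.750000) = 9.546875
  f(mid) > 0, so root is in [6.500000, 6.750000]

Step 3: midpoint = (6.500000 + 6.750000)/2 = 6.625000
  f(6.625000) = -7.224609
  f(mid) < 0, so root is in [6.625000, 6.750000]

Step 4: midpoint = (6.625000 + 6.750000)/2 = 6.687500
  f(6.687500) = 1.082764
  f(mid) > 0, so root is in [6.625000, 6.687500]

Step 5: midpoint = (6.625000 + 6.687500)/2 = 6.656250
  f(6.656250) = -3.090424
  f(mid) < 0, so root is in [6.656250, 6.687500]

midpoint = 6.656250


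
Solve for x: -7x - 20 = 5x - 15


Starting with: -7x - 20 = 5x - 15
Move all x terms to left: (-7 - 5)x = -15 + 20
Simplify: -12x = 5
Divide both sides by -12: x = -5/12

x = -5/12


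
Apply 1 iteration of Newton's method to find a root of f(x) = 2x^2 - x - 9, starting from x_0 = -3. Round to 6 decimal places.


Newton's method: x_(n+1) = x_n - f(x_n)/f'(x_n)
f(x) = 2x^2 - x - 9
f'(x) = 4x - 1

Iteration 1:
  f(-3.000000) = 12.000000
  f'(-3.000000) = -13.000000
  x_1 = -3.000000 - (12.000000)/(-13.000000) = -2.076923

x_1 = -2.076923


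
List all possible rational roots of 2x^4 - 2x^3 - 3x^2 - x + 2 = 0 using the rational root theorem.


Rational root theorem: possible roots are ±p/q where:
  p divides the constant term (2): p ∈ {1, 2}
  q divides the leading coefficient (2): q ∈ {1, 2}

All possible rational roots: -2, -1, -1/2, 1/2, 1, 2

-2, -1, -1/2, 1/2, 1, 2


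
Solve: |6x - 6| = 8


An absolute value equation |expr| = 8 gives two cases:
Case 1: 6x - 6 = 8
  6x = 14, so x = 7/3
Case 2: 6x - 6 = -8
  6x = -2, so x = -1/3

x = -1/3, x = 7/3


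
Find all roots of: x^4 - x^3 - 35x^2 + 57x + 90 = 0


Let p(x) = x^4 - x^3 - 35x^2 + 57x + 90. By the rational root theorem (leading coefficient 1), any rational root is an integer divisor of 90: try ±1, ±2, ... in turn.
Test x = 1: value = 112 ≠ 0.
Test x = -1: value = 0 ✓, so (x + 1) is a factor.
Synthetic division by (x + 1): bring down 1; 1(-1) - 1 = -2; (-2)(-1) - 35 = -33; (-33)(-1) + 57 = 90; 90(-1) + 90 = 0 → quotient x^3 - 2x^2 - 33x + 90, remainder 0.
Continue with the quotient x^3 - 2x^2 - 33x + 90 (candidates must divide 90; re-test x = -1 first in case it repeats).
Test x = -1: value = 120 ≠ 0.
Test x = 2: value = 24 ≠ 0.
Test x = -2: value = 140 ≠ 0.
Test x = 3: value = 0 ✓, so (x - 3) is a factor.
Synthetic division by (x - 3): bring down 1; 1(3) - 2 = 1; 1(3) - 33 = -30; (-30)(3) + 90 = 0 → quotient x^2 + x - 30, remainder 0.
Solve the quadratic x^2 + x - 30 = 0: discriminant = 1^2 - 4(1)(-30) = 1 + 120 = 121.
sqrt(121) = 11, so x = (-1 ± 11)/2: x = 5 or x = -6.
Collecting all roots found:

x = -6, x = -1, x = 3, x = 5


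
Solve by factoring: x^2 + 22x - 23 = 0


We need two numbers that multiply to -23 and add to 22.
Those numbers are 23 and -1 (since 23 * (-1) = -23 and 23 + (-1) = 22).
So x^2 + 22x - 23 = (x + 23)(x - 1) = 0
Setting each factor to zero: x = -23 or x = 1

x = -23, x = 1


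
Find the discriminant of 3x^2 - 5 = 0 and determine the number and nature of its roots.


For ax^2 + bx + c = 0, discriminant D = b^2 - 4ac
Here a = 3, b = 0, c = -5
D = (0)^2 - 4(3)(-5) = 0 + 60 = 60

D = 60 > 0 but not a perfect square
The equation has 2 distinct real irrational roots.

Discriminant = 60, 2 distinct real irrational roots


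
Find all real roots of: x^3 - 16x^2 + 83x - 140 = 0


Let p(x) = x^3 - 16x^2 + 83x - 140. By the rational root theorem (leading coefficient 1), any rational root is an integer divisor of 140: try ±1, ±2, ... in turn.
Test x = 1: value = -72 ≠ 0.
Test x = -1: value = -240 ≠ 0.
Test x = 2: value = -30 ≠ 0.
Test x = -2: value = -378 ≠ 0.
Test x = 4: value = 0 ✓, so (x - 4) is a factor.
Synthetic division by (x - 4): bring down 1; 1(4) - 16 = -12; (-12)(4) + 83 = 35; 35(4) - 140 = 0 → quotient x^2 - 12x + 35, remainder 0.
Solve the quadratic x^2 - 12x + 35 = 0: discriminant = (-12)^2 - 4(1)(35) = 144 - 140 = 4.
sqrt(4) = 2, so x = (12 ± 2)/2: x = 7 or x = 5.

x = 4, x = 5, x = 7


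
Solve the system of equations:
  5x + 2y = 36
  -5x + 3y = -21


Using Cramer's rule:
Determinant D = (5)(3) - (-5)(2) = 15 + 10 = 25
Dx = (36)(3) - (-21)(2) = 108 + 42 = 150
Dy = (5)(-21) - (-5)(36) = -105 + 180 = 75
x = Dx/D = 150/25 = 6
y = Dy/D = 75/25 = 3

x = 6, y = 3


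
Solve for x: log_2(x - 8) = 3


Convert to exponential form: x - 8 = 2^3 = 8
x = 8 + 8 = 16
Check: log_2(16 - 8) = log_2(8) = log_2(8) = 3 ✓

x = 16


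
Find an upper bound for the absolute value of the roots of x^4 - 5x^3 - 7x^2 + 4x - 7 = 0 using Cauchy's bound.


Cauchy's bound: all roots r satisfy |r| <= 1 + max(|a_i/a_n|) for i = 0,...,n-1
where a_n is the leading coefficient.

Coefficients: [1, -5, -7, 4, -7]
Leading coefficient a_n = 1
Ratios |a_i/a_n|: 5, 7, 4, 7
Maximum ratio: 7
Cauchy's bound: |r| <= 1 + 7 = 8

Upper bound = 8


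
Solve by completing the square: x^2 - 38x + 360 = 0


Start: x^2 - 38x + 360 = 0
Move constant: x^2 - 38x = -360
Half of -38 is -19, squared is 361
Add 361 to both sides: x^2 - 38x + 361 = 1
(x - 19)^2 = 1
x - 19 = ±1
x = 19 + 1 = 20 or x = 19 - 1 = 18

x = 18, x = 20


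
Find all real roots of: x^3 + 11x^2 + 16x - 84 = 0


Let p(x) = x^3 + 11x^2 + 16x - 84. By the rational root theorem (leading coefficient 1), any rational root is an integer divisor of 84: try ±1, ±2, ... in turn.
Test x = 1: value = -56 ≠ 0.
Test x = -1: value = -90 ≠ 0.
Test x = 2: value = 0 ✓, so (x - 2) is a factor.
Synthetic division by (x - 2): bring down 1; 1(2) + 11 = 13; 13(2) + 16 = 42; 42(2) - 84 = 0 → quotient x^2 + 13x + 42, remainder 0.
Solve the quadratic x^2 + 13x + 42 = 0: discriminant = 13^2 - 4(1)(42) = 169 - 168 = 1.
sqrt(1) = 1, so x = (-13 ± 1)/2: x = -6 or x = -7.

x = -7, x = -6, x = 2


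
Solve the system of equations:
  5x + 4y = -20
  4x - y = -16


Using Cramer's rule:
Determinant D = (5)(-1) - (4)(4) = -5 - 16 = -21
Dx = (-20)(-1) - (-16)(4) = 20 + 64 = 84
Dy = (5)(-16) - (4)(-20) = -80 + 80 = 0
x = Dx/D = 84/-21 = -4
y = Dy/D = 0/-21 = 0

x = -4, y = 0


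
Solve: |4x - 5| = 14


An absolute value equation |expr| = 14 gives two cases:
Case 1: 4x - 5 = 14
  4x = 19, so x = 19/4
Case 2: 4x - 5 = -14
  4x = -9, so x = -9/4

x = -9/4, x = 19/4


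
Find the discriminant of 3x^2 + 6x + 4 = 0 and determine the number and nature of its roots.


For ax^2 + bx + c = 0, discriminant D = b^2 - 4ac
Here a = 3, b = 6, c = 4
D = (6)^2 - 4(3)(4) = 36 - 48 = -12

D = -12 < 0
The equation has no real roots (2 complex conjugate roots).

Discriminant = -12, no real roots (2 complex conjugate roots)


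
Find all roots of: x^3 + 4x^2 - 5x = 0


The constant term is 0, so x = 0 is a root. Factor out x:
  x^2 + 4x - 5 = 0
Solve the quadratic x^2 + 4x - 5 = 0: discriminant = 4^2 - 4(1)(-5) = 16 + 20 = 36.
sqrt(36) = 6, so x = (-4 ± 6)/2: x = 1 or x = -5.
Collecting all roots found:

x = -5, x = 0, x = 1


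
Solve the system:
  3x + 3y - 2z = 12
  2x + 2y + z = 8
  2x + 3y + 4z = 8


Using Cramer's rule. Expand each determinant along the first row.
D  = 3*[2*4 - 1*3] - 3*[2*4 - 1*2] + (-2)*[2*3 - 2*2]
  = 3*(5) - 3*(6) + (-2)*(2) = -7
Dx = 12*[2*4 - 1*3] - 3*[8*4 - 1*8] + (-2)*[8*3 - 2*8]
  = 12*(5) - 3*(24) + (-2)*(8) = -28
Dy = 3*[8*4 - 1*8] - 12*[2*4 - 1*2] + (-2)*[2*8 - 8*2]
  = 3*(24) - 12*(6) + (-2)*(0) = 0
Dz = 3*[2*8 - 8*3] - 3*[2*8 - 8*2] + 12*[2*3 - 2*2]
  = 3*(-8) - 3*(0) + 12*(2) = 0
x = Dx/D = -28/-7 = 4, y = Dy/D = 0/-7 = 0, z = Dz/D = 0/-7 = 0
Check eq1: (3)(4) + (3)(0) + (-2)(0) = 12 = 12 ✓
Check eq2: (2)(4) + (2)(0) + (1)(0) = 8 = 8 ✓
Check eq3: (2)(4) + (3)(0) + (4)(0) = 8 = 8 ✓

x = 4, y = 0, z = 0


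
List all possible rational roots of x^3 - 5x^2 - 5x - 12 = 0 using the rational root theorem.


Rational root theorem: possible roots are ±p/q where:
  p divides the constant term (-12): p ∈ {1, 2, 3, 4, 6, 12}
  q divides the leading coefficient (1): q ∈ {1}

All possible rational roots: -12, -6, -4, -3, -2, -1, 1, 2, 3, 4, 6, 12

-12, -6, -4, -3, -2, -1, 1, 2, 3, 4, 6, 12


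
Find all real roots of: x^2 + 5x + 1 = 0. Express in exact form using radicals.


Using the quadratic formula: x = (-b ± sqrt(b^2 - 4ac)) / (2a)
Here a = 1, b = 5, c = 1
Discriminant = b^2 - 4ac = 5^2 - 4(1)(1) = 25 - 4 = 21
Since discriminant = 21 > 0, there are two real roots.
x = (-5 ± sqrt(21)) / 2
Numerically: x ≈ -0.2087 or x ≈ -4.7913

x = (-5 + sqrt(21)) / 2 or x = (-5 - sqrt(21)) / 2


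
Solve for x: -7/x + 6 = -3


Subtract 6 from both sides: -7/x = -9
Multiply both sides by x: -7 = -9 * x
Divide by -9: x = 7/9

x = 7/9


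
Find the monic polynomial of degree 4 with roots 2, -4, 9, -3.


A monic polynomial with roots 2, -4, 9, -3 is:
p(x) = (x - 2)(x + 4)(x - 9)(x + 3)
After multiplying by (x - 2): x - 2
After multiplying by (x + 4): x^2 + 2x - 8
After multiplying by (x - 9): x^3 - 7x^2 - 26x + 72
After multiplying by (x + 3): x^4 - 4x^3 - 47x^2 - 6x + 216

x^4 - 4x^3 - 47x^2 - 6x + 216


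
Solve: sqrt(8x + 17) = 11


Square both sides: 8x + 17 = 11^2 = 121
8x = 121 - 17 = 104
x = 13
Check: sqrt(8*13 + 17) = sqrt(121) = 11 ✓

x = 13


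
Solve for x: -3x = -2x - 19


Starting with: -3x = -2x - 19
Move all x terms to left: (-3 + 2)x = -19 - 0
Simplify: -x = -19
Divide both sides by -1: x = 19

x = 19


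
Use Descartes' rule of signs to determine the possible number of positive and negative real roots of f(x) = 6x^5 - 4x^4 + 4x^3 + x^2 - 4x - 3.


Descartes' rule of signs:

For positive roots, count sign changes in f(x) = 6x^5 - 4x^4 + 4x^3 + x^2 - 4x - 3:
Signs of coefficients: +, -, +, +, -, -
Number of sign changes: 3
Possible positive real roots: 3, 1

For negative roots, examine f(-x) = -6x^5 - 4x^4 - 4x^3 + x^2 + 4x - 3:
Signs of coefficients: -, -, -, +, +, -
Number of sign changes: 2
Possible negative real roots: 2, 0

Positive roots: 3 or 1; Negative roots: 2 or 0


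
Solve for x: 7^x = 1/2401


Express both sides with the same base.
1/2401 = 7^(-4)
Since the bases match: x = -4

x = -4


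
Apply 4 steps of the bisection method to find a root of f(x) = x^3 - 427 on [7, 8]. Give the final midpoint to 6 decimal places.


f(x) = x^3 - 427
f(7) = -84 < 0
f(8) = 85 > 0

Step 1: midpoint = (7.000000 + 8.000000)/2 = 7.500000
  f(7.500000) = -5.125000
  f(mid) < 0, so root is in [7.500000, 8.000000]

Step 2: midpoint = (7.500000 + 8.000000)/2 = 7.750000
  f(7.750000) = 38.484375
  f(mid) > 0, so root is in [7.500000, 7.750000]

Step 3: midpoint = (7.500000 + 7.750000)/2 = 7.625000
  f(7.625000) = 16.322266
  f(mid) > 0, so root is in [7.500000, 7.625000]

Step 4: midpoint = (7.500000 + 7.625000)/2 = 7.562500
  f(7.562500) = 5.510010
  f(mid) > 0, so root is in [7.500000, 7.562500]

midpoint = 7.562500


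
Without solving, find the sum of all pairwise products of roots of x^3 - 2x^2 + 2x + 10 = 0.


By Vieta's formulas for x^3 + bx^2 + cx + d = 0:
  r1 + r2 + r3 = -b/a = 2
  r1*r2 + r1*r3 + r2*r3 = c/a = 2
  r1*r2*r3 = -d/a = -10


Sum of pairwise products = 2


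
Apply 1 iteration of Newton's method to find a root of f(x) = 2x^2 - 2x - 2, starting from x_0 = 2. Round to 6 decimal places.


Newton's method: x_(n+1) = x_n - f(x_n)/f'(x_n)
f(x) = 2x^2 - 2x - 2
f'(x) = 4x - 2

Iteration 1:
  f(2.000000) = 2.000000
  f'(2.000000) = 6.000000
  x_1 = 2.000000 - (2.000000)/(6.000000) = 1.666667

x_1 = 1.666667


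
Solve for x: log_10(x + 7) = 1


Convert to exponential form: x + 7 = 10^1 = 10
x = 10 - 7 = 3
Check: log_10(3 + 7) = log_10(10) = log_10(10) = 1 ✓

x = 3


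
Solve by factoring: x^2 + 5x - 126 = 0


We need two numbers that multiply to -126 and add to 5.
Those numbers are 14 and -9 (since 14 * (-9) = -126 and 14 + (-9) = 5).
So x^2 + 5x - 126 = (x + 14)(x - 9) = 0
Setting each factor to zero: x = -14 or x = 9

x = -14, x = 9


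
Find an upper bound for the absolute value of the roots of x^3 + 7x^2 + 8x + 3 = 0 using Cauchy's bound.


Cauchy's bound: all roots r satisfy |r| <= 1 + max(|a_i/a_n|) for i = 0,...,n-1
where a_n is the leading coefficient.

Coefficients: [1, 7, 8, 3]
Leading coefficient a_n = 1
Ratios |a_i/a_n|: 7, 8, 3
Maximum ratio: 8
Cauchy's bound: |r| <= 1 + 8 = 9

Upper bound = 9


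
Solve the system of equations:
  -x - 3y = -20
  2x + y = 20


Using Cramer's rule:
Determinant D = (-1)(1) - (2)(-3) = -1 + 6 = 5
Dx = (-20)(1) - (20)(-3) = -20 + 60 = 40
Dy = (-1)(20) - (2)(-20) = -20 + 40 = 20
x = Dx/D = 40/5 = 8
y = Dy/D = 20/5 = 4

x = 8, y = 4


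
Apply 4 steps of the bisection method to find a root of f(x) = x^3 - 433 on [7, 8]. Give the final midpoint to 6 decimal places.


f(x) = x^3 - 433
f(7) = -90 < 0
f(8) = 79 > 0

Step 1: midpoint = (7.000000 + 8.000000)/2 = 7.500000
  f(7.500000) = -11.125000
  f(mid) < 0, so root is in [7.500000, 8.000000]

Step 2: midpoint = (7.500000 + 8.000000)/2 = 7.750000
  f(7.750000) = 32.484375
  f(mid) > 0, so root is in [7.500000, 7.750000]

Step 3: midpoint = (7.500000 + 7.750000)/2 = 7.625000
  f(7.625000) = 10.322266
  f(mid) > 0, so root is in [7.500000, 7.625000]

Step 4: midpoint = (7.500000 + 7.625000)/2 = 7.562500
  f(7.562500) = -0.489990
  f(mid) < 0, so root is in [7.562500, 7.625000]

midpoint = 7.562500


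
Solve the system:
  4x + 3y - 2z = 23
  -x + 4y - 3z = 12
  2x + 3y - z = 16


Using Cramer's rule. Expand each determinant along the first row.
D  = 4*[4*(-1) - (-3)*3] - 3*[(-1)*(-1) - (-3)*2] + (-2)*[(-1)*3 - 4*2]
  = 4*(5) - 3*(7) + (-2)*(-11) = 21
Dx = 23*[4*(-1) - (-3)*3] - 3*[12*(-1) - (-3)*16] + (-2)*[12*3 - 4*16]
  = 23*(5) - 3*(36) + (-2)*(-28) = 63
Dy = 4*[12*(-1) - (-3)*16] - 23*[(-1)*(-1) - (-3)*2] + (-2)*[(-1)*16 - 12*2]
  = 4*(36) - 23*(7) + (-2)*(-40) = 63
Dz = 4*[4*16 - 12*3] - 3*[(-1)*16 - 12*2] + 23*[(-1)*3 - 4*2]
  = 4*(28) - 3*(-40) + 23*(-11) = -21
x = Dx/D = 63/21 = 3, y = Dy/D = 63/21 = 3, z = Dz/D = -21/21 = -1
Check eq1: (4)(3) + (3)(3) + (-2)(-1) = 23 = 23 ✓
Check eq2: (-1)(3) + (4)(3) + (-3)(-1) = 12 = 12 ✓
Check eq3: (2)(3) + (3)(3) + (-1)(-1) = 16 = 16 ✓

x = 3, y = 3, z = -1


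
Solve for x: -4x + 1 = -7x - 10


Starting with: -4x + 1 = -7x - 10
Move all x terms to left: (-4 + 7)x = -10 - 1
Simplify: 3x = -11
Divide both sides by 3: x = -11/3

x = -11/3


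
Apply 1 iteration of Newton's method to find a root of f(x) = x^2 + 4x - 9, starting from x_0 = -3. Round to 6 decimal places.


Newton's method: x_(n+1) = x_n - f(x_n)/f'(x_n)
f(x) = x^2 + 4x - 9
f'(x) = 2x + 4

Iteration 1:
  f(-3.000000) = -12.000000
  f'(-3.000000) = -2.000000
  x_1 = -3.000000 - (-12.000000)/(-2.000000) = -9.000000

x_1 = -9.000000


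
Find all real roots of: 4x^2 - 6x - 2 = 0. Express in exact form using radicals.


Using the quadratic formula: x = (-b ± sqrt(b^2 - 4ac)) / (2a)
Here a = 4, b = -6, c = -2
Discriminant = b^2 - 4ac = (-6)^2 - 4(4)(-2) = 36 + 32 = 68
Since discriminant = 68 > 0, there are two real roots.
x = (6 ± 2*sqrt(17)) / 8
Simplifying: x = (3 ± sqrt(17)) / 4
Numerically: x ≈ 1.7808 or x ≈ -0.2808

x = (3 + sqrt(17)) / 4 or x = (3 - sqrt(17)) / 4


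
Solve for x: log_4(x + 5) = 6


Convert to exponential form: x + 5 = 4^6 = 4096
x = 4096 - 5 = 4091
Check: log_4(4091 + 5) = log_4(4096) = log_4(4096) = 6 ✓

x = 4091


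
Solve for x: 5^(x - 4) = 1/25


Express both sides with the same base.
1/25 = 5^(-2)
Since the bases match, equate exponents: x - 4 = -2
So x = -2 - (-4) = 2

x = 2


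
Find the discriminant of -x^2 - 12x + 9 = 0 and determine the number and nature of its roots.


For ax^2 + bx + c = 0, discriminant D = b^2 - 4ac
Here a = -1, b = -12, c = 9
D = (-12)^2 - 4(-1)(9) = 144 + 36 = 180

D = 180 > 0 but not a perfect square
The equation has 2 distinct real irrational roots.

Discriminant = 180, 2 distinct real irrational roots


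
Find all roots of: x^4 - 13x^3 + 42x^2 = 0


The lowest-degree term is x^2, so x = 0 is a root with multiplicity 2. Factor out x^2:
  x^2 - 13x + 42 = 0
Solve the quadratic x^2 - 13x + 42 = 0: discriminant = (-13)^2 - 4(1)(42) = 169 - 168 = 1.
sqrt(1) = 1, so x = (13 ± 1)/2: x = 7 or x = 6.
Collecting all roots found:

x = 0 (multiplicity 2), x = 6, x = 7


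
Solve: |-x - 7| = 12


An absolute value equation |expr| = 12 gives two cases:
Case 1: -x - 7 = 12
  -x = 19, so x = -19
Case 2: -x - 7 = -12
  -x = -5, so x = 5

x = -19, x = 5


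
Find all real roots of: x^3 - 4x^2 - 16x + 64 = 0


Let p(x) = x^3 - 4x^2 - 16x + 64. By the rational root theorem (leading coefficient 1), any rational root is an integer divisor of 64: try ±1, ±2, ... in turn.
Test x = 1: value = 45 ≠ 0.
Test x = -1: value = 75 ≠ 0.
Test x = 2: value = 24 ≠ 0.
Test x = -2: value = 72 ≠ 0.
Test x = 4: value = 0 ✓, so (x - 4) is a factor.
Synthetic division by (x - 4): bring down 1; 1(4) - 4 = 0; 0(4) - 16 = -16; (-16)(4) + 64 = 0 → quotient x^2 - 16, remainder 0.
Solve the quadratic x^2 - 16 = 0: discriminant = 0^2 - 4(1)(-16) = 0 + 64 = 64.
sqrt(64) = 8, so x = (0 ± 8)/2: x = 4 or x = -4.

x = -4, x = 4 (multiplicity 2)


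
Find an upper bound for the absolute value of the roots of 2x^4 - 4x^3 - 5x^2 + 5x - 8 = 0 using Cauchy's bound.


Cauchy's bound: all roots r satisfy |r| <= 1 + max(|a_i/a_n|) for i = 0,...,n-1
where a_n is the leading coefficient.

Coefficients: [2, -4, -5, 5, -8]
Leading coefficient a_n = 2
Ratios |a_i/a_n|: 2, 5/2, 5/2, 4
Maximum ratio: 4
Cauchy's bound: |r| <= 1 + 4 = 5

Upper bound = 5


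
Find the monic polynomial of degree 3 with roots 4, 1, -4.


A monic polynomial with roots 4, 1, -4 is:
p(x) = (x - 4)(x - 1)(x + 4)
After multiplying by (x - 4): x - 4
After multiplying by (x - 1): x^2 - 5x + 4
After multiplying by (x + 4): x^3 - x^2 - 16x + 16

x^3 - x^2 - 16x + 16


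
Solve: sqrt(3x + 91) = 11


Square both sides: 3x + 91 = 11^2 = 121
3x = 121 - 91 = 30
x = 10
Check: sqrt(3*10 + 91) = sqrt(121) = 11 ✓

x = 10


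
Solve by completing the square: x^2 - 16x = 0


Start: x^2 - 16x + 0 = 0
Move constant: x^2 - 16x = 0
Half of -16 is -8, squared is 64
Add 64 to both sides: x^2 - 16x + 64 = 64
(x - 8)^2 = 64
x - 8 = ±8
x = 8 + 8 = 16 or x = 8 - 8 = 0

x = 0, x = 16


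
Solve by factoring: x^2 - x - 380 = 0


We need two numbers that multiply to -380 and add to -1.
Those numbers are -20 and 19 (since (-20) * 19 = -380 and (-20) + 19 = -1).
So x^2 - x - 380 = (x - 20)(x + 19) = 0
Setting each factor to zero: x = 20 or x = -19

x = -19, x = 20


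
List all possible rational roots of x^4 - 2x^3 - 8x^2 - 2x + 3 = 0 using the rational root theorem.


Rational root theorem: possible roots are ±p/q where:
  p divides the constant term (3): p ∈ {1, 3}
  q divides the leading coefficient (1): q ∈ {1}

All possible rational roots: -3, -1, 1, 3

-3, -1, 1, 3


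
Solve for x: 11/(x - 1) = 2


Multiply both sides by (x - 1): 11 = 2(x - 1)
Distribute: 11 = 2x - 2
2x = 11 + 2 = 13
x = 13/2

x = 13/2


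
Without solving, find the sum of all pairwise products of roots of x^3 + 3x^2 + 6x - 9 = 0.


By Vieta's formulas for x^3 + bx^2 + cx + d = 0:
  r1 + r2 + r3 = -b/a = -3
  r1*r2 + r1*r3 + r2*r3 = c/a = 6
  r1*r2*r3 = -d/a = 9


Sum of pairwise products = 6


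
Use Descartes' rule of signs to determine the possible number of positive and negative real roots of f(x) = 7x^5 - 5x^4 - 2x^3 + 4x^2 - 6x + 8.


Descartes' rule of signs:

For positive roots, count sign changes in f(x) = 7x^5 - 5x^4 - 2x^3 + 4x^2 - 6x + 8:
Signs of coefficients: +, -, -, +, -, +
Number of sign changes: 4
Possible positive real roots: 4, 2, 0

For negative roots, examine f(-x) = -7x^5 - 5x^4 + 2x^3 + 4x^2 + 6x + 8:
Signs of coefficients: -, -, +, +, +, +
Number of sign changes: 1
Possible negative real roots: 1

Positive roots: 4 or 2 or 0; Negative roots: 1


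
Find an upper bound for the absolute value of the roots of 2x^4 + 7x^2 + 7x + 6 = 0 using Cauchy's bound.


Cauchy's bound: all roots r satisfy |r| <= 1 + max(|a_i/a_n|) for i = 0,...,n-1
where a_n is the leading coefficient.

Coefficients: [2, 0, 7, 7, 6]
Leading coefficient a_n = 2
Ratios |a_i/a_n|: 0, 7/2, 7/2, 3
Maximum ratio: 7/2
Cauchy's bound: |r| <= 1 + 7/2 = 9/2

Upper bound = 9/2


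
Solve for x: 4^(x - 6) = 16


Express both sides with the same base.
16 = 4^2
Since the bases match, equate exponents: x - 6 = 2
So x = 2 - (-6) = 8

x = 8


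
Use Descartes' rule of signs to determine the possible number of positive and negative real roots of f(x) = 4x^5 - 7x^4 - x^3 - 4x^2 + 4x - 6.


Descartes' rule of signs:

For positive roots, count sign changes in f(x) = 4x^5 - 7x^4 - x^3 - 4x^2 + 4x - 6:
Signs of coefficients: +, -, -, -, +, -
Number of sign changes: 3
Possible positive real roots: 3, 1

For negative roots, examine f(-x) = -4x^5 - 7x^4 + x^3 - 4x^2 - 4x - 6:
Signs of coefficients: -, -, +, -, -, -
Number of sign changes: 2
Possible negative real roots: 2, 0

Positive roots: 3 or 1; Negative roots: 2 or 0


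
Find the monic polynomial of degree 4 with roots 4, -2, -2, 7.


A monic polynomial with roots 4, -2, -2, 7 is:
p(x) = (x - 4)(x + 2)(x + 2)(x - 7)
After multiplying by (x - 4): x - 4
After multiplying by (x + 2): x^2 - 2x - 8
After multiplying by (x + 2): x^3 - 12x - 16
After multiplying by (x - 7): x^4 - 7x^3 - 12x^2 + 68x + 112

x^4 - 7x^3 - 12x^2 + 68x + 112


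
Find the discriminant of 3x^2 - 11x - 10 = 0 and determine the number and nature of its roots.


For ax^2 + bx + c = 0, discriminant D = b^2 - 4ac
Here a = 3, b = -11, c = -10
D = (-11)^2 - 4(3)(-10) = 121 + 120 = 241

D = 241 > 0 but not a perfect square
The equation has 2 distinct real irrational roots.

Discriminant = 241, 2 distinct real irrational roots


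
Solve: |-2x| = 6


An absolute value equation |expr| = 6 gives two cases:
Case 1: -2x = 6
  -2x = 6, so x = -3
Case 2: -2x = -6
  -2x = -6, so x = 3

x = -3, x = 3


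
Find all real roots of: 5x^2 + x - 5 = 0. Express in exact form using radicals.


Using the quadratic formula: x = (-b ± sqrt(b^2 - 4ac)) / (2a)
Here a = 5, b = 1, c = -5
Discriminant = b^2 - 4ac = 1^2 - 4(5)(-5) = 1 + 100 = 101
Since discriminant = 101 > 0, there are two real roots.
x = (-1 ± sqrt(101)) / 10
Numerically: x ≈ 0.9050 or x ≈ -1.1050

x = (-1 + sqrt(101)) / 10 or x = (-1 - sqrt(101)) / 10
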